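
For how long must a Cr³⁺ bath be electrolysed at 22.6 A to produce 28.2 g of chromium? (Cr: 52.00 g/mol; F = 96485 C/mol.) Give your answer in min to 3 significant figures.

n(Cr) = 28.2 / 52.00 = 0.5423 mol
Cr³⁺ + 3e⁻ → Cr, so n(e⁻) = 3 × 0.5423 = 1.627 mol
Q = 1.627 × 96485 = 1.570×10^5 C
t = Q / I = 1.570×10^5 / 22.6 = 6947 s = 116 min

116 min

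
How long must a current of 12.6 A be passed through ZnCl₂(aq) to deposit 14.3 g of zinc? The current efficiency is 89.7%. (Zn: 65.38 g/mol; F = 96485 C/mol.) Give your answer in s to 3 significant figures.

n(Zn) = 14.3 / 65.38 = 0.2187 mol
Zn²⁺ + 2e⁻ → Zn, so n(e⁻) = 2 × 0.2187 = 0.4374 mol
Q = 0.4374 × 96485 / 0.897 = 47050 C
t = Q / I = 47050 / 12.6 = 3734 s

3730 s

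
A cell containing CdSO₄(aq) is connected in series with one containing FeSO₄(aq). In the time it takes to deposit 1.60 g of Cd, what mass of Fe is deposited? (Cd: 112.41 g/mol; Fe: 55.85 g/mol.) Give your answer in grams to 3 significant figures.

n(Cd) = 1.60 / 112.41 = 0.01423 mol
Cd²⁺ + 2e⁻ → Cd, so n(e⁻) = 2 × 0.01423 = 0.02846 mol
In series, the same 0.02846 mol of electrons flows through the second cell.
Fe²⁺ + 2e⁻ → Fe, so n(Fe) = 0.02846 / 2 = 0.01423 mol
m(Fe) = 0.01423 × 55.85 = 0.795 g

0.795 g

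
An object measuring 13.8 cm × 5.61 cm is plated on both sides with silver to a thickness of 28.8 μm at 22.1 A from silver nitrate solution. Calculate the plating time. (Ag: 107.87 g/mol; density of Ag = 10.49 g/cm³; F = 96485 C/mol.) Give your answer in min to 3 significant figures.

Plated area = 2 × 13.8 × 5.61 = 154.8 cm²
Volume = 154.8 × 28.8×10⁻⁴ cm = 0.4458 cm³
m(Ag) = 0.4458 × 10.49 = 4.676 g
n(Ag) = 4.676 / 107.87 = 0.04335 mol; n(e⁻) = 0.04335 mol
Q = 0.04335 × 96485 = 4183 C
t = 4183 / 22.1 = 189.3 s = 3.16 min

3.16 min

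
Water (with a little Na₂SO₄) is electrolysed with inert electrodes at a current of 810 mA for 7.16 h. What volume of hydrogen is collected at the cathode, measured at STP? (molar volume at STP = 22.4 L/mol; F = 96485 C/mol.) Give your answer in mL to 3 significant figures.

2420 mL

Q = 0.810 A × 25776 s = 20880 C
n(e⁻) = 20880 / 96485 = 0.2164 mol
2H⁺ + 2e⁻ → H₂, so n(H₂) = 0.2164 / 2 = 0.1082 mol
V = 0.1082 × 22.4 = 2.424 L
= 2420 mL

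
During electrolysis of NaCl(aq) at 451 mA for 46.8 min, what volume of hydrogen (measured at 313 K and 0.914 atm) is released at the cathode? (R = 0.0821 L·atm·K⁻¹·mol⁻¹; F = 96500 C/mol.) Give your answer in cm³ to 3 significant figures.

184 cm³

Q = It = 0.451 × 2808 = 1266 C
n(e⁻) = Q/F = 1266/96500 = 0.01312 mol
2H⁺ + 2e⁻ → H₂, so n(H₂) = 0.01312 / 2 = 0.006560 mol
V = nRT/P = 0.006560 × 0.0821 × 313 / 0.914 = 0.1844 L
= 184 cm³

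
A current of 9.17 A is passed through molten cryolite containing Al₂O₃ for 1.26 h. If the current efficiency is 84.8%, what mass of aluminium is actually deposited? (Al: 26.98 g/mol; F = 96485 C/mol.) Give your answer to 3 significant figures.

Q = 9.17 × 4536 = 41600 C
n(e⁻) = 41600 / 96485 = 0.4312 mol
Al³⁺ + 3e⁻ → Al, so theoretical m(Al) = 0.1437 × 26.98 = 3.877 g
Actual mass = 84.8% × 3.877 = 3.29 g

3.29 g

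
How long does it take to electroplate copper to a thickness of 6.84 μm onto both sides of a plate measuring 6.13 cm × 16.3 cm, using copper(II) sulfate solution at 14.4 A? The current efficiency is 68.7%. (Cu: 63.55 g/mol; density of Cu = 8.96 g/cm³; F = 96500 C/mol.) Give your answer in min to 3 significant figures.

Plated area = 2 × 6.13 × 16.3 = 199.8 cm²
Volume = 199.8 × 6.84×10⁻⁴ cm = 0.1367 cm³
m(Cu) = 0.1367 × 8.96 = 1.225 g
n(Cu) = 1.225 / 63.55 = 0.01928 mol; n(e⁻) = 2 × 0.01928 = 0.03856 mol
Q = 0.03856 × 96500 / 0.687 = 5416 C
t = 5416 / 14.4 = 376.1 s = 6.27 min

6.27 min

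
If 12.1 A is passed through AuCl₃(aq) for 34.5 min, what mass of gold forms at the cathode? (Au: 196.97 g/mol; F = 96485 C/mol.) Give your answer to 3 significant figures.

Q = 12.1 A × 2070 s = 25050 C
n(e⁻) = Q/F = 25050/96485 = 0.2596 mol
Au³⁺ + 3e⁻ → Au, so n(Au) = 0.2596 / 3 = 0.08653 mol
m = 0.08653 × 196.97 = 17.0 g

17.0 g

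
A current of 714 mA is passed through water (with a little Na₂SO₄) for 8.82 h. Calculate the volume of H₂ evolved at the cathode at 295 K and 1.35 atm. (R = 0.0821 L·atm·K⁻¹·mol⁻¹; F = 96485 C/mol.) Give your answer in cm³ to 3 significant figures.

Charge passed = 0.714 × 31752 = 22670 C
Moles of electrons = 22670 / 96485 = 0.2350 mol
2H⁺ + 2e⁻ → H₂, so n(H₂) = 0.2350 / 2 = 0.1175 mol
V = nRT/P = 0.1175 × 0.0821 × 295 / 1.35 = 2.108 L
= 2110 cm³

2110 cm³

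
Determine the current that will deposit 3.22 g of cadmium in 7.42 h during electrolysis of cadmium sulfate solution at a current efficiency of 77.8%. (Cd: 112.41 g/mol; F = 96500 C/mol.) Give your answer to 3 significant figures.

0.266 A

n(Cd) = 3.22 / 112.41 = 0.02865 mol
Cd²⁺ + 2e⁻ → Cd, so n(e⁻) = 2 × 0.02865 = 0.05730 mol
Q = 0.05730 × 96500 / 0.778 = 7107 C
I = Q / t = 7107 / 26712 s = 0.266 A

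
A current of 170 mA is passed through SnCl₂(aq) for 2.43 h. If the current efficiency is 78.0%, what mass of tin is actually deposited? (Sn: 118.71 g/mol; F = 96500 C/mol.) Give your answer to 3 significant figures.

0.713 g

Q = 0.170 × 8748 = 1487 C
n(e⁻) = 1487 / 96500 = 0.01541 mol
Sn²⁺ + 2e⁻ → Sn, so theoretical m(Sn) = 0.007705 × 118.71 = 0.9147 g
Actual mass = 78.0% × 0.9147 = 0.713 g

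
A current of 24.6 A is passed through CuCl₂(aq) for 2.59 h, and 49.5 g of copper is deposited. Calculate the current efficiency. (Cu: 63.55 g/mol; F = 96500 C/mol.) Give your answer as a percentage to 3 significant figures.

Q = 24.6 × 9324 = 2.294×10^5 C
n(e⁻) = 2.294×10^5 / 96500 = 2.377 mol
Cu²⁺ + 2e⁻ → Cu, so theoretical n(Cu) = 1.189 mol → 75.56 g
Efficiency = 49.5 / 75.56 = 0.6551 = 65.5%

65.5%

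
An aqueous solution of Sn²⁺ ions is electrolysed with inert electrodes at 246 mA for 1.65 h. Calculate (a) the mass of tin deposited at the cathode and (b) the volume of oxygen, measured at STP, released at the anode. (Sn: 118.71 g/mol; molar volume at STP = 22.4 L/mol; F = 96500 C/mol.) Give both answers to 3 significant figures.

Q = 0.246 × 5940 = 1461 C; n(e⁻) = 1461 / 96500 = 0.01514 mol
Cathode: Sn²⁺ + 2e⁻ → Sn → n(Sn) = 0.01514/2 = 0.007570 mol → 0.899 g
Anode: 2H₂O → O₂ + 4H⁺ + 4e⁻ → n(O₂) = 0.01514/4 = 0.003785 mol → 0.0848 L

0.899 g Sn; 0.0848 L O₂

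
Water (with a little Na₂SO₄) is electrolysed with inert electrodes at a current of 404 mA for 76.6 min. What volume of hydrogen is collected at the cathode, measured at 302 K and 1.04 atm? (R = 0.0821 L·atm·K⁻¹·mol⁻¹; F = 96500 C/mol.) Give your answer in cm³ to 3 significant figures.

Q = 0.404 A × 4596 s = 1857 C
n(e⁻) = Q/F = 1857/96500 = 0.01924 mol
2H⁺ + 2e⁻ → H₂, so n(H₂) = 0.01924 / 2 = 0.009620 mol
V = nRT/P = 0.009620 × 0.0821 × 302 / 1.04 = 0.2293 L
= 229 cm³

229 cm³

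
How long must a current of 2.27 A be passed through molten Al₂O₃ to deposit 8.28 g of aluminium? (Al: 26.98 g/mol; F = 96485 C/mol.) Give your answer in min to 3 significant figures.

652 min

n(Al) = 8.28 / 26.98 = 0.3069 mol
Al³⁺ + 3e⁻ → Al, so n(e⁻) = 3 × 0.3069 = 0.9207 mol
Q = 0.9207 × 96485 = 88830 C
t = Q / I = 88830 / 2.27 = 39130 s = 652 min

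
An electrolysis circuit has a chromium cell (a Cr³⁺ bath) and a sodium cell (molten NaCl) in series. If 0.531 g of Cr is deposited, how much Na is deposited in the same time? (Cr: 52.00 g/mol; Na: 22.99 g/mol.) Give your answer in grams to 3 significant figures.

n(Cr) = 0.531 / 52.00 = 0.01021 mol
Cr³⁺ + 3e⁻ → Cr, so n(e⁻) = 3 × 0.01021 = 0.03063 mol
In series, the same 0.03063 mol of electrons flows through the second cell.
Na⁺ + e⁻ → Na, so n(Na) = 0.03063 mol
m(Na) = 0.03063 × 22.99 = 0.704 g

0.704 g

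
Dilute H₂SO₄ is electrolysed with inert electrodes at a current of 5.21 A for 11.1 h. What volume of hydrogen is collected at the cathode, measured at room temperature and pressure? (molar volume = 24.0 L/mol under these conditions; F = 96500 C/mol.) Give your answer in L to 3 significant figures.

Q = It = 5.21 × 39960 = 2.082×10^5 C
n(e⁻) = 2.082×10^5 / 96500 = 2.158 mol
2H⁺ + 2e⁻ → H₂, so n(H₂) = 2.158 / 2 = 1.079 mol
V = 1.079 × 24.0 = 25.90 L

25.9 L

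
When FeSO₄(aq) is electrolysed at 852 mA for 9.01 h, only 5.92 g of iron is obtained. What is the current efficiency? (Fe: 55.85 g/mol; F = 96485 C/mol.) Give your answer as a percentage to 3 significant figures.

74.0%

Q = 0.852 × 32436 = 27640 C
n(e⁻) = 27640 / 96485 = 0.2865 mol
Fe²⁺ + 2e⁻ → Fe, so theoretical n(Fe) = 0.1433 mol → 8.003 g
Efficiency = 5.92 / 8.003 = 0.7397 = 74.0%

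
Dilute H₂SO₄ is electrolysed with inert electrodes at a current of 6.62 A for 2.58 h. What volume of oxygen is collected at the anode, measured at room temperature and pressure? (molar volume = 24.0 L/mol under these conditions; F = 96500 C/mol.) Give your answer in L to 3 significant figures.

3.82 L

Q = 6.62 A × 9288 s = 61490 C
Moles of electrons = 61490 / 96500 = 0.6372 mol
2H₂O → O₂ + 4H⁺ + 4e⁻, so n(O₂) = 0.6372 / 4 = 0.1593 mol
V = 0.1593 × 24.0 = 3.823 L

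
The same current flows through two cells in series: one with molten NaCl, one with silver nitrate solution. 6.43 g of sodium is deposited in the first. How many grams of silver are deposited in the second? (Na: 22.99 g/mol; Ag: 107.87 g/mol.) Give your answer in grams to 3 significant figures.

30.2 g

n(Na) = 6.43 / 22.99 = 0.2797 mol
Na⁺ + e⁻ → Na, so n(e⁻) = 0.2797 mol
Same current for the same time ⇒ same n(e⁻) = 0.2797 mol in both cells.
Ag⁺ + e⁻ → Ag, so n(Ag) = 0.2797 mol
m(Ag) = 0.2797 × 107.87 = 30.2 g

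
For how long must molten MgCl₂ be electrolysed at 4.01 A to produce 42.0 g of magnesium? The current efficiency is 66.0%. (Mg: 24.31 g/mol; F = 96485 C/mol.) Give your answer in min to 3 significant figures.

n(Mg) = 42.0 / 24.31 = 1.728 mol
Mg²⁺ + 2e⁻ → Mg, so n(e⁻) = 2 × 1.728 = 3.456 mol
Q = 3.456 × 96485 / 0.660 = 5.052×10^5 C
t = Q / I = 5.052×10^5 / 4.01 = 1.260×10^5 s = 2100 min

2100 min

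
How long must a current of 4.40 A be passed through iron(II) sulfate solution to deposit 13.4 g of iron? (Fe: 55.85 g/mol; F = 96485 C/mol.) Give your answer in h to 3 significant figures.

2.92 h

n(Fe) = 13.4 / 55.85 = 0.2399 mol
Fe²⁺ + 2e⁻ → Fe, so n(e⁻) = 2 × 0.2399 = 0.4798 mol
Q = 0.4798 × 96485 = 46290 C
t = Q / I = 46290 / 4.40 = 10520 s = 2.92 h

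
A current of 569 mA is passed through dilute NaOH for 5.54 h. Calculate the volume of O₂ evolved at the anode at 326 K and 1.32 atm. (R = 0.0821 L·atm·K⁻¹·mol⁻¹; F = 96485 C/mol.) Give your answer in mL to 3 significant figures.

596 mL

Q = It = 0.569 × 19944 = 11350 C
n(e⁻) = Q/F = 11350/96485 = 0.1176 mol
2H₂O → O₂ + 4H⁺ + 4e⁻, so n(O₂) = 0.1176 / 4 = 0.02940 mol
V = nRT/P = 0.02940 × 0.0821 × 326 / 1.32 = 0.5961 L
= 596 mL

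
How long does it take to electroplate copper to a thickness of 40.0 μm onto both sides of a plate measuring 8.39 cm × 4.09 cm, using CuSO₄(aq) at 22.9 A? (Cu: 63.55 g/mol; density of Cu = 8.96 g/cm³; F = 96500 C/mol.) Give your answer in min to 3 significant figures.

Plated area = 2 × 8.39 × 4.09 = 68.63 cm²
Volume = 68.63 × 40.0×10⁻⁴ cm = 0.2745 cm³
m(Cu) = 0.2745 × 8.96 = 2.460 g
n(Cu) = 2.460 / 63.55 = 0.03871 mol; n(e⁻) = 2 × 0.03871 = 0.07742 mol
Q = 0.07742 × 96500 = 7471 C
t = 7471 / 22.9 = 326.2 s = 5.44 min

5.44 min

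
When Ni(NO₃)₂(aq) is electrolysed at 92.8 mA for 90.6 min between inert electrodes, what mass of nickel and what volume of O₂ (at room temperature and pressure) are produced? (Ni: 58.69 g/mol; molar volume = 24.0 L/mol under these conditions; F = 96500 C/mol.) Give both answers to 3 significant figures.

Q = 0.0928 × 5436 = 504.5 C; n(e⁻) = 504.5 / 96500 = 0.005228 mol
Cathode: Ni²⁺ + 2e⁻ → Ni → n(Ni) = 0.005228/2 = 0.002614 mol → 0.153 g
Anode: 2H₂O → O₂ + 4H⁺ + 4e⁻ → n(O₂) = 0.005228/4 = 0.001307 mol → 0.0314 L

0.153 g Ni; 0.0314 L O₂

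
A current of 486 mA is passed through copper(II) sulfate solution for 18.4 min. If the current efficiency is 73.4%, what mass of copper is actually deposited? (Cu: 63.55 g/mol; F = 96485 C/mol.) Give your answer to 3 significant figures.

Q = 0.486 × 1104 = 536.5 C
n(e⁻) = 536.5 / 96485 = 0.005560 mol
Cu²⁺ + 2e⁻ → Cu, so theoretical m(Cu) = 0.002780 × 63.55 = 0.1767 g
Actual mass = 73.4% × 0.1767 = 0.130 g

0.130 g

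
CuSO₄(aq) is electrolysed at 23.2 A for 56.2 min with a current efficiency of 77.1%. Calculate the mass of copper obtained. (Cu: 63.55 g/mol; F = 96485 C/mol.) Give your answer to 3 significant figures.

19.9 g

Q = 23.2 × 3372 = 78230 C
n(e⁻) = 78230 / 96485 = 0.8108 mol
Cu²⁺ + 2e⁻ → Cu, so theoretical m(Cu) = 0.4054 × 63.55 = 25.76 g
Actual mass = 77.1% × 25.76 = 19.9 g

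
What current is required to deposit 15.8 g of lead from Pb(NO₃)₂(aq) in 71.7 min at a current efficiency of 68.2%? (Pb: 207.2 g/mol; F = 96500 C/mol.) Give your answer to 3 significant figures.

n(Pb) = 15.8 / 207.2 = 0.07625 mol
Pb²⁺ + 2e⁻ → Pb, so n(e⁻) = 2 × 0.07625 = 0.1525 mol
Q = 0.1525 × 96500 / 0.682 = 21580 C
I = Q / t = 21580 / 4302 s = 5.02 A

5.02 A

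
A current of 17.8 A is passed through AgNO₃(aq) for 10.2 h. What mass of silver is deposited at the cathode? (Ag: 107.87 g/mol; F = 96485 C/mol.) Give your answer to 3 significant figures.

Charge passed = 17.8 × 36720 = 6.536×10^5 C
n(e⁻) = Q/F = 6.536×10^5/96485 = 6.774 mol
Ag⁺ + e⁻ → Ag, so n(Ag) = 6.774 mol
m = 6.774 × 107.87 = 731 g

731 g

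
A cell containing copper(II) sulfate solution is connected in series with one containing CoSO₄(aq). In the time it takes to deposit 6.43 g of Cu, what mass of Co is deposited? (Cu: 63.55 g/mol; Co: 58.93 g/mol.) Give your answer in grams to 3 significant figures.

5.96 g

n(Cu) = 6.43 / 63.55 = 0.1012 mol
Cu²⁺ + 2e⁻ → Cu, so n(e⁻) = 2 × 0.1012 = 0.2024 mol
The cells are in series, so the same charge (and hence the same n(e⁻) = 0.2024 mol) passes through both.
Co²⁺ + 2e⁻ → Co, so n(Co) = 0.2024 / 2 = 0.1012 mol
m(Co) = 0.1012 × 58.93 = 5.96 g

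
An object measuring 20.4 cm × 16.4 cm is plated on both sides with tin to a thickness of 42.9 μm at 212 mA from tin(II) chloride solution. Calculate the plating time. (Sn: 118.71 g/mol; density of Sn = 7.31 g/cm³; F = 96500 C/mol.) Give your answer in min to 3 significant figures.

2680 min

Plated area = 2 × 20.4 × 16.4 = 669.1 cm²
Volume = 669.1 × 42.9×10⁻⁴ cm = 2.870 cm³
m(Sn) = 2.870 × 7.31 = 20.98 g
n(Sn) = 20.98 / 118.71 = 0.1767 mol; n(e⁻) = 2 × 0.1767 = 0.3534 mol
Q = 0.3534 × 96500 = 34100 C
t = 34100 / 0.212 = 1.608×10^5 s = 2680 min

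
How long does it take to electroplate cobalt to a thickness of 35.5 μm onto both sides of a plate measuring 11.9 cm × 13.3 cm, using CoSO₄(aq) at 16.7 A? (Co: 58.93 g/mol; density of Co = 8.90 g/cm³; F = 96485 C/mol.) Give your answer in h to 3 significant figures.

0.545 h

Plated area = 2 × 11.9 × 13.3 = 316.5 cm²
Volume = 316.5 × 35.5×10⁻⁴ cm = 1.124 cm³
m(Co) = 1.124 × 8.90 = 10.00 g
n(Co) = 10.00 / 58.93 = 0.1697 mol; n(e⁻) = 2 × 0.1697 = 0.3394 mol
Q = 0.3394 × 96485 = 32750 C
t = 32750 / 16.7 = 1961 s = 0.545 h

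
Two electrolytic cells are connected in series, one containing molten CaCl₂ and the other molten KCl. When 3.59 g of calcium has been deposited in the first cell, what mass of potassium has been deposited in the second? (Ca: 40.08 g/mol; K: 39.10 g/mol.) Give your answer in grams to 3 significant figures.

n(Ca) = 3.59 / 40.08 = 0.08957 mol
Ca²⁺ + 2e⁻ → Ca, so n(e⁻) = 2 × 0.08957 = 0.1791 mol
In series, the same 0.1791 mol of electrons flows through the second cell.
K⁺ + e⁻ → K, so n(K) = 0.1791 mol
m(K) = 0.1791 × 39.10 = 7.00 g

7.00 g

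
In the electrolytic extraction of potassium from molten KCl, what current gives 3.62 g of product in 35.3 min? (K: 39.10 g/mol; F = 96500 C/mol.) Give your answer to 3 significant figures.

4.22 A

n(K) = 3.62 / 39.10 = 0.09258 mol
K⁺ + e⁻ → K, so n(e⁻) = 0.09258 mol
Q = 0.09258 × 96500 = 8934 C
I = Q / t = 8934 / 2118 s = 4.22 A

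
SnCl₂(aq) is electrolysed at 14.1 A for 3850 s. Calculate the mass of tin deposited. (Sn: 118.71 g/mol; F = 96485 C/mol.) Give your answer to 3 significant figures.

Q = 14.1 A × 3850 s = 54290 C
Moles of electrons = 54290 / 96485 = 0.5627 mol
Sn²⁺ + 2e⁻ → Sn, so n(Sn) = 0.5627 / 2 = 0.2814 mol
m = 0.2814 × 118.71 = 33.4 g

33.4 g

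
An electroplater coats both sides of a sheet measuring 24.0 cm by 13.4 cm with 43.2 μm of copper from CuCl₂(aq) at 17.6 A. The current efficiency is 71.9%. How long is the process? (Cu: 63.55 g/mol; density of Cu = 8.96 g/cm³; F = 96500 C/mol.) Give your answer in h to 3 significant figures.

Plated area = 2 × 24.0 × 13.4 = 643.2 cm²
Volume = 643.2 × 43.2×10⁻⁴ cm = 2.779 cm³
m(Cu) = 2.779 × 8.96 = 24.90 g
n(Cu) = 24.90 / 63.55 = 0.3918 mol; n(e⁻) = 2 × 0.3918 = 0.7836 mol
Q = 0.7836 × 96500 / 0.719 = 1.052×10^5 C
t = 1.052×10^5 / 17.6 = 5977 s = 1.66 h

1.66 h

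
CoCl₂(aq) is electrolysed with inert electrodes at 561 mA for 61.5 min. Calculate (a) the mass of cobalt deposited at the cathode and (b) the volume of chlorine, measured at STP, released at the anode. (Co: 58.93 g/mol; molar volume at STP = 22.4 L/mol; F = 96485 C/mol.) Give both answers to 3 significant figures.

0.632 g Co; 0.240 L Cl₂

Q = 0.561 × 3690 = 2070 C; n(e⁻) = 2070 / 96485 = 0.02145 mol
Cathode: Co²⁺ + 2e⁻ → Co → n(Co) = 0.02145/2 = 0.01073 mol → 0.632 g
Anode: 2Cl⁻ → Cl₂ + 2e⁻ → n(Cl₂) = 0.02145/2 = 0.01073 mol → 0.240 L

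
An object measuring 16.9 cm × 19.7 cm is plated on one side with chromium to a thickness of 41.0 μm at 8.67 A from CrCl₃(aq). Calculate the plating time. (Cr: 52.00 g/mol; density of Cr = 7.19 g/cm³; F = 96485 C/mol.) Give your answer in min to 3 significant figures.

Plated area = 16.9 × 19.7 = 332.9 cm²
Volume = 332.9 × 41.0×10⁻⁴ cm = 1.365 cm³
m(Cr) = 1.365 × 7.19 = 9.814 g
n(Cr) = 9.814 / 52.00 = 0.1887 mol; n(e⁻) = 3 × 0.1887 = 0.5661 mol
Q = 0.5661 × 96485 = 54620 C
t = 54620 / 8.67 = 6300 s = 105 min

105 min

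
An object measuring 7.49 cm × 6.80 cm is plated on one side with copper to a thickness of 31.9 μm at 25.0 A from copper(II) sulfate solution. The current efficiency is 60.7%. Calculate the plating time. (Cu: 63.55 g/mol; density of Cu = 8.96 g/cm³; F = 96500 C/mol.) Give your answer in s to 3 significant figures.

291 s

Plated area = 7.49 × 6.80 = 50.93 cm²
Volume = 50.93 × 31.9×10⁻⁴ cm = 0.1625 cm³
m(Cu) = 0.1625 × 8.96 = 1.456 g
n(Cu) = 1.456 / 63.55 = 0.02291 mol; n(e⁻) = 2 × 0.02291 = 0.04582 mol
Q = 0.04582 × 96500 / 0.607 = 7284 C
t = 7284 / 25.0 = 291.4 s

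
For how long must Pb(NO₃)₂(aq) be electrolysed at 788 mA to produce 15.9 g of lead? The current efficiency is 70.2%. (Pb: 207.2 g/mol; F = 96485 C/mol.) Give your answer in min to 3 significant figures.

446 min

n(Pb) = 15.9 / 207.2 = 0.07674 mol
Pb²⁺ + 2e⁻ → Pb, so n(e⁻) = 2 × 0.07674 = 0.1535 mol
Q = 0.1535 × 96485 / 0.702 = 21100 C
t = Q / I = 21100 / 0.788 = 26780 s = 446 min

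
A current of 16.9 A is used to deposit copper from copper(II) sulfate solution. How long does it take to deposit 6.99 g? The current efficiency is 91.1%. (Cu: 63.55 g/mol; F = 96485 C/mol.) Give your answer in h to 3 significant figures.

0.383 h

n(Cu) = 6.99 / 63.55 = 0.1100 mol
Cu²⁺ + 2e⁻ → Cu, so n(e⁻) = 2 × 0.1100 = 0.2200 mol
Q = 0.2200 × 96485 / 0.911 = 23300 C
t = Q / I = 23300 / 16.9 = 1379 s = 0.383 h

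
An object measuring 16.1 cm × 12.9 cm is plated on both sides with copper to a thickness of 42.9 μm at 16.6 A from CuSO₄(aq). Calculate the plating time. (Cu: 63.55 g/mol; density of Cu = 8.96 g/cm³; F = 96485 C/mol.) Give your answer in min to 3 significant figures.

48.7 min

Plated area = 2 × 16.1 × 12.9 = 415.4 cm²
Volume = 415.4 × 42.9×10⁻⁴ cm = 1.782 cm³
m(Cu) = 1.782 × 8.96 = 15.97 g
n(Cu) = 15.97 / 63.55 = 0.2513 mol; n(e⁻) = 2 × 0.2513 = 0.5026 mol
Q = 0.5026 × 96485 = 48490 C
t = 48490 / 16.6 = 2921 s = 48.7 min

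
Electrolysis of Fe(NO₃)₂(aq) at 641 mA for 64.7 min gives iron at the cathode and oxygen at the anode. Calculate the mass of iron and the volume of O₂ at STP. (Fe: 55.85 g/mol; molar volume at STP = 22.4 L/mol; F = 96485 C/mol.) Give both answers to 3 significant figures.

Q = 0.641 × 3882 = 2488 C; n(e⁻) = 2488 / 96485 = 0.02579 mol
Cathode: Fe²⁺ + 2e⁻ → Fe → n(Fe) = 0.02579/2 = 0.01290 mol → 0.720 g
Anode: 2H₂O → O₂ + 4H⁺ + 4e⁻ → n(O₂) = 0.02579/4 = 0.006448 mol → 0.144 L

0.720 g Fe; 0.144 L O₂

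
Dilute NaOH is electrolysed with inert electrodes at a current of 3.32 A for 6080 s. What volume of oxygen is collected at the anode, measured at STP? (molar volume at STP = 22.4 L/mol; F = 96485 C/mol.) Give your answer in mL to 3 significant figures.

Q = 3.32 A × 6080 s = 20190 C
n(e⁻) = Q/F = 20190/96485 = 0.2093 mol
2H₂O → O₂ + 4H⁺ + 4e⁻, so n(O₂) = 0.2093 / 4 = 0.05233 mol
V = 0.05233 × 22.4 = 1.172 L
= 1170 mL

1170 mL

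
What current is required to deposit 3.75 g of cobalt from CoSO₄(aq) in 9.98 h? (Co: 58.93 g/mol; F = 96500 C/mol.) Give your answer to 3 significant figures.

0.342 A

n(Co) = 3.75 / 58.93 = 0.06363 mol
Co²⁺ + 2e⁻ → Co, so n(e⁻) = 2 × 0.06363 = 0.1273 mol
Q = 0.1273 × 96500 = 12280 C
I = Q / t = 12280 / 35928 s = 0.342 A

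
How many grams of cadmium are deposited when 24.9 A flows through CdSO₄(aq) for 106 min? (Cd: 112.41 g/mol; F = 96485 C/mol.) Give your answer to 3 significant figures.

92.3 g

Q = 24.9 A × 6360 s = 1.584×10^5 C
Moles of electrons = 1.584×10^5 / 96485 = 1.642 mol
Cd²⁺ + 2e⁻ → Cd, so n(Cd) = 1.642 / 2 = 0.8210 mol
m = 0.8210 × 112.41 = 92.3 g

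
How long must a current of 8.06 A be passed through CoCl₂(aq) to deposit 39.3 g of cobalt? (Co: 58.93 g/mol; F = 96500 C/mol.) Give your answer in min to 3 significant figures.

n(Co) = 39.3 / 58.93 = 0.6669 mol
Co²⁺ + 2e⁻ → Co, so n(e⁻) = 2 × 0.6669 = 1.334 mol
Q = 1.334 × 96500 = 1.287×10^5 C
t = Q / I = 1.287×10^5 / 8.06 = 15970 s = 266 min

266 min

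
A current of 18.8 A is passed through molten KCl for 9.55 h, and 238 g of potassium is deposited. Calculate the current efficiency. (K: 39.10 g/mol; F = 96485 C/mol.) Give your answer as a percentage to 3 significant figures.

Q = 18.8 × 34380 = 6.463×10^5 C
n(e⁻) = 6.463×10^5 / 96485 = 6.698 mol
K⁺ + e⁻ → K, so theoretical n(K) = 6.698 mol → 261.9 g
Efficiency = 238 / 261.9 = 0.9087 = 90.9%

90.9%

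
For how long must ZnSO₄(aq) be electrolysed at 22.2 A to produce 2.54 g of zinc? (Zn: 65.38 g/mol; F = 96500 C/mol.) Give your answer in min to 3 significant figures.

n(Zn) = 2.54 / 65.38 = 0.03885 mol
Zn²⁺ + 2e⁻ → Zn, so n(e⁻) = 2 × 0.03885 = 0.07770 mol
Q = 0.07770 × 96500 = 7498 C
t = Q / I = 7498 / 22.2 = 337.7 s = 5.63 min

5.63 min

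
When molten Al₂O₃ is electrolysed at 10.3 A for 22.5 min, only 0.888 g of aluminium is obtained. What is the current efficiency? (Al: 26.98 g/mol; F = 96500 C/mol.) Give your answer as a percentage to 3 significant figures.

Q = 10.3 × 1350 = 13910 C
n(e⁻) = 13910 / 96500 = 0.1441 mol
Al³⁺ + 3e⁻ → Al, so theoretical n(Al) = 0.04803 mol → 1.296 g
Efficiency = 0.888 / 1.296 = 0.6852 = 68.5%

68.5%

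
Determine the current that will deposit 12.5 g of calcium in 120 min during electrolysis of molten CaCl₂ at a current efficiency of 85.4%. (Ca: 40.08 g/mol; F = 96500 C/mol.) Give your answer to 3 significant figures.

n(Ca) = 12.5 / 40.08 = 0.3119 mol
Ca²⁺ + 2e⁻ → Ca, so n(e⁻) = 2 × 0.3119 = 0.6238 mol
Q = 0.6238 × 96500 / 0.854 = 70490 C
I = Q / t = 70490 / 7200 s = 9.79 A

9.79 A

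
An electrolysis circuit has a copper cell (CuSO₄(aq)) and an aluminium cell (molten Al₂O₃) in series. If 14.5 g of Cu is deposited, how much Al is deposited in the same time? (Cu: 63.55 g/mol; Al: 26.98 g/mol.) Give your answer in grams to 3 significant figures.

4.10 g

n(Cu) = 14.5 / 63.55 = 0.2282 mol
Cu²⁺ + 2e⁻ → Cu, so n(e⁻) = 2 × 0.2282 = 0.4564 mol
In series, the same 0.4564 mol of electrons flows through the second cell.
Al³⁺ + 3e⁻ → Al, so n(Al) = 0.4564 / 3 = 0.1521 mol
m(Al) = 0.1521 × 26.98 = 4.10 g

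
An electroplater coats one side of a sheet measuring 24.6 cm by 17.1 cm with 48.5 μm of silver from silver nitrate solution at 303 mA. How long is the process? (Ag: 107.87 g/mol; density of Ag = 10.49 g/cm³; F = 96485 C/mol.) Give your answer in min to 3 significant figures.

1050 min

Plated area = 24.6 × 17.1 = 420.7 cm²
Volume = 420.7 × 48.5×10⁻⁴ cm = 2.040 cm³
m(Ag) = 2.040 × 10.49 = 21.40 g
n(Ag) = 21.40 / 107.87 = 0.1984 mol; n(e⁻) = 0.1984 mol
Q = 0.1984 × 96485 = 19140 C
t = 19140 / 0.303 = 63170 s = 1050 min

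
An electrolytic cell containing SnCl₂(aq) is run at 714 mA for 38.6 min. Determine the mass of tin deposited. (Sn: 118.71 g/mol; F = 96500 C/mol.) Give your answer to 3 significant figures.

1.02 g

Charge passed = 0.714 × 2316 = 1654 C
n(e⁻) = Q/F = 1654/96500 = 0.01714 mol
Sn²⁺ + 2e⁻ → Sn, so n(Sn) = 0.01714 / 2 = 0.008570 mol
m = 0.008570 × 118.71 = 1.02 g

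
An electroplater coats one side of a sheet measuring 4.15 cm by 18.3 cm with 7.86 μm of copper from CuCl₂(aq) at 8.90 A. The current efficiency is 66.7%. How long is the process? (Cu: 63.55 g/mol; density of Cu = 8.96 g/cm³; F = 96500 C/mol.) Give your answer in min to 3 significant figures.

Plated area = 4.15 × 18.3 = 75.95 cm²
Volume = 75.95 × 7.86×10⁻⁴ cm = 0.05970 cm³
m(Cu) = 0.05970 × 8.96 = 0.5349 g
n(Cu) = 0.5349 / 63.55 = 0.008417 mol; n(e⁻) = 2 × 0.008417 = 0.01683 mol
Q = 0.01683 × 96500 / 0.667 = 2435 C
t = 2435 / 8.90 = 273.6 s = 4.56 min

4.56 min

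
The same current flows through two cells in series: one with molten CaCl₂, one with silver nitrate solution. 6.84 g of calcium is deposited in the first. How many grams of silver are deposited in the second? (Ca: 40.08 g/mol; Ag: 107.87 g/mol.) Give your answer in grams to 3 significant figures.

36.8 g

n(Ca) = 6.84 / 40.08 = 0.1707 mol
Ca²⁺ + 2e⁻ → Ca, so n(e⁻) = 2 × 0.1707 = 0.3414 mol
Since the cells are in series, n(e⁻) in the Ag cell is also 0.3414 mol.
Ag⁺ + e⁻ → Ag, so n(Ag) = 0.3414 mol
m(Ag) = 0.3414 × 107.87 = 36.8 g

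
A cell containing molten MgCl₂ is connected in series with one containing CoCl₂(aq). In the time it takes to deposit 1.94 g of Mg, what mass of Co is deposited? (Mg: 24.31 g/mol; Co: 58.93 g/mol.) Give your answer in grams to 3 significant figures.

n(Mg) = 1.94 / 24.31 = 0.07980 mol
Mg²⁺ + 2e⁻ → Mg, so n(e⁻) = 2 × 0.07980 = 0.1596 mol
The cells are in series, so the same charge (and hence the same n(e⁻) = 0.1596 mol) passes through both.
Co²⁺ + 2e⁻ → Co, so n(Co) = 0.1596 / 2 = 0.07980 mol
m(Co) = 0.07980 × 58.93 = 4.70 g

4.70 g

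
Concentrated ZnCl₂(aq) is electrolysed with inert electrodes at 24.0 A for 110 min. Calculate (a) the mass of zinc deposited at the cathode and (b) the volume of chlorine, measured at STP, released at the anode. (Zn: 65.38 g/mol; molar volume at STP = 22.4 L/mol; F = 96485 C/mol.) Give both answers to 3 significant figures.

Q = 24.0 × 6600 = 1.584×10^5 C; n(e⁻) = 1.584×10^5 / 96485 = 1.642 mol
Cathode: Zn²⁺ + 2e⁻ → Zn → n(Zn) = 1.642/2 = 0.8210 mol → 53.7 g
Anode: 2Cl⁻ → Cl₂ + 2e⁻ → n(Cl₂) = 1.642/2 = 0.8210 mol → 18.4 L

53.7 g Zn; 18.4 L Cl₂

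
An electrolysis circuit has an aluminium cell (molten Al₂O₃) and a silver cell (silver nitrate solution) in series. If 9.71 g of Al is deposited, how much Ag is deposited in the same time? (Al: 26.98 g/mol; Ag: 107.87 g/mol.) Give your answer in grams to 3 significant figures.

116 g

n(Al) = 9.71 / 26.98 = 0.3599 mol
Al³⁺ + 3e⁻ → Al, so n(e⁻) = 3 × 0.3599 = 1.080 mol
Same current for the same time ⇒ same n(e⁻) = 1.080 mol in both cells.
Ag⁺ + e⁻ → Ag, so n(Ag) = 1.080 mol
m(Ag) = 1.080 × 107.87 = 116 g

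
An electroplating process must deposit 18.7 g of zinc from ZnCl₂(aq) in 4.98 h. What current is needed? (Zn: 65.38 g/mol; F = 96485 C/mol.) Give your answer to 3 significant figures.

n(Zn) = 18.7 / 65.38 = 0.2860 mol
Zn²⁺ + 2e⁻ → Zn, so n(e⁻) = 2 × 0.2860 = 0.5720 mol
Q = 0.5720 × 96485 = 55190 C
I = Q / t = 55190 / 17928 s = 3.08 A

3.08 A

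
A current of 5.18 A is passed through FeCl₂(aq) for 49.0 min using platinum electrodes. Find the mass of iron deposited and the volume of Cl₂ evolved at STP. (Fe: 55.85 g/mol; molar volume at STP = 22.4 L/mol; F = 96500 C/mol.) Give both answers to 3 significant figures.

Q = 5.18 × 2940 = 15230 C; n(e⁻) = 15230 / 96500 = 0.1578 mol
Cathode: Fe²⁺ + 2e⁻ → Fe → n(Fe) = 0.1578/2 = 0.07890 mol → 4.41 g
Anode: 2Cl⁻ → Cl₂ + 2e⁻ → n(Cl₂) = 0.1578/2 = 0.07890 mol → 1.77 L

4.41 g Fe; 1.77 L Cl₂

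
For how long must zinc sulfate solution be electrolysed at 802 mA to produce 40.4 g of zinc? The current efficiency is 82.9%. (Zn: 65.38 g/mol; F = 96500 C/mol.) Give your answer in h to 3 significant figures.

49.8 h

n(Zn) = 40.4 / 65.38 = 0.6179 mol
Zn²⁺ + 2e⁻ → Zn, so n(e⁻) = 2 × 0.6179 = 1.236 mol
Q = 1.236 × 96500 / 0.829 = 1.439×10^5 C
t = Q / I = 1.439×10^5 / 0.802 = 1.794×10^5 s = 49.8 h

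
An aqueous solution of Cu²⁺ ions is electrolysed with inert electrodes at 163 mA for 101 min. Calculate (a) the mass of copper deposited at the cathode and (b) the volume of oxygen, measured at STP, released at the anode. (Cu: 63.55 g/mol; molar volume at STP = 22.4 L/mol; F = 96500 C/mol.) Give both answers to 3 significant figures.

Q = 0.163 × 6060 = 987.8 C; n(e⁻) = 987.8 / 96500 = 0.01024 mol
Cathode: Cu²⁺ + 2e⁻ → Cu → n(Cu) = 0.01024/2 = 0.005120 mol → 0.325 g
Anode: 2H₂O → O₂ + 4H⁺ + 4e⁻ → n(O₂) = 0.01024/4 = 0.002560 mol → 0.0573 L

0.325 g Cu; 0.0573 L O₂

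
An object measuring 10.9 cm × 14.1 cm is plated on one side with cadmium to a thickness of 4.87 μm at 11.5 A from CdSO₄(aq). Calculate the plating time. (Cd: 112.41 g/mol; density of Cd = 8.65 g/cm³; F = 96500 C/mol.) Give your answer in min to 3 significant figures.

Plated area = 10.9 × 14.1 = 153.7 cm²
Volume = 153.7 × 4.87×10⁻⁴ cm = 0.07485 cm³
m(Cd) = 0.07485 × 8.65 = 0.6475 g
n(Cd) = 0.6475 / 112.41 = 0.005760 mol; n(e⁻) = 2 × 0.005760 = 0.01152 mol
Q = 0.01152 × 96500 = 1112 C
t = 1112 / 11.5 = 96.70 s = 1.61 min

1.61 min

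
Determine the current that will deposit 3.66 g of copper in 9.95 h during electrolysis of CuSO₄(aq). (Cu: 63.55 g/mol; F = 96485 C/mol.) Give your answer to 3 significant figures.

0.310 A

n(Cu) = 3.66 / 63.55 = 0.05759 mol
Cu²⁺ + 2e⁻ → Cu, so n(e⁻) = 2 × 0.05759 = 0.1152 mol
Q = 0.1152 × 96485 = 11120 C
I = Q / t = 11120 / 35820 s = 0.310 A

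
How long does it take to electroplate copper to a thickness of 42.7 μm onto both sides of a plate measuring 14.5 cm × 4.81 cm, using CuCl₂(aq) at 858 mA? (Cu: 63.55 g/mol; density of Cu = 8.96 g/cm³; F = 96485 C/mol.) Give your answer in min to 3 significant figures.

315 min

Plated area = 2 × 14.5 × 4.81 = 139.5 cm²
Volume = 139.5 × 42.7×10⁻⁴ cm = 0.5957 cm³
m(Cu) = 0.5957 × 8.96 = 5.337 g
n(Cu) = 5.337 / 63.55 = 0.08398 mol; n(e⁻) = 2 × 0.08398 = 0.1680 mol
Q = 0.1680 × 96485 = 16210 C
t = 16210 / 0.858 = 18890 s = 315 min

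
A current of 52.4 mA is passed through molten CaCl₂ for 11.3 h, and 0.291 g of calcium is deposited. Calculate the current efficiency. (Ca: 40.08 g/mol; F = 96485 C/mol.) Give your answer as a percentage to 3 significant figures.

Q = 0.0524 × 40680 = 2132 C
n(e⁻) = 2132 / 96485 = 0.02210 mol
Ca²⁺ + 2e⁻ → Ca, so theoretical n(Ca) = 0.01105 mol → 0.4429 g
Efficiency = 0.291 / 0.4429 = 0.6570 = 65.7%

65.7%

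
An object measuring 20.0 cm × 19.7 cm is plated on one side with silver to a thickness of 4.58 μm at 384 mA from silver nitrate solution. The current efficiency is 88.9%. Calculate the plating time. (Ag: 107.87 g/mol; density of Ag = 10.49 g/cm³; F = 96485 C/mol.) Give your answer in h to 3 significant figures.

1.38 h

Plated area = 20.0 × 19.7 = 394.0 cm²
Volume = 394.0 × 4.58×10⁻⁴ cm = 0.1805 cm³
m(Ag) = 0.1805 × 10.49 = 1.893 g
n(Ag) = 1.893 / 107.87 = 0.01755 mol; n(e⁻) = 0.01755 mol
Q = 0.01755 × 96485 / 0.889 = 1905 C
t = 1905 / 0.384 = 4961 s = 1.38 h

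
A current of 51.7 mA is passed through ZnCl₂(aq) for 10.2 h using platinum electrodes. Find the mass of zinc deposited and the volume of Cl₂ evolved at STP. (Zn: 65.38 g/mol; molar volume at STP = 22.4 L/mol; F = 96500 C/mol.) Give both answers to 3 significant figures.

0.643 g Zn; 0.220 L Cl₂

Q = 0.0517 × 36720 = 1898 C; n(e⁻) = 1898 / 96500 = 0.01967 mol
Cathode: Zn²⁺ + 2e⁻ → Zn → n(Zn) = 0.01967/2 = 0.009835 mol → 0.643 g
Anode: 2Cl⁻ → Cl₂ + 2e⁻ → n(Cl₂) = 0.01967/2 = 0.009835 mol → 0.220 L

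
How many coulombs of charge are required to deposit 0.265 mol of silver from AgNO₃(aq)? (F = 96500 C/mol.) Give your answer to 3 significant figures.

Ag⁺ + e⁻ → Ag, so n(e⁻) = 1 × 0.265 = 0.2650 mol
Q = 0.2650 × 96500 = 25570 C

25600 C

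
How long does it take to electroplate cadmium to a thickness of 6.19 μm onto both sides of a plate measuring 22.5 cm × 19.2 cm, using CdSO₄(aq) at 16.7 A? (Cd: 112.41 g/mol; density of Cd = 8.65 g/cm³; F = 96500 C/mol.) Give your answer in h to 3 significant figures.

Plated area = 2 × 22.5 × 19.2 = 864.0 cm²
Volume = 864.0 × 6.19×10⁻⁴ cm = 0.5348 cm³
m(Cd) = 0.5348 × 8.65 = 4.626 g
n(Cd) = 4.626 / 112.41 = 0.04115 mol; n(e⁻) = 2 × 0.04115 = 0.08230 mol
Q = 0.08230 × 96500 = 7942 C
t = 7942 / 16.7 = 475.6 s = 0.132 h

0.132 h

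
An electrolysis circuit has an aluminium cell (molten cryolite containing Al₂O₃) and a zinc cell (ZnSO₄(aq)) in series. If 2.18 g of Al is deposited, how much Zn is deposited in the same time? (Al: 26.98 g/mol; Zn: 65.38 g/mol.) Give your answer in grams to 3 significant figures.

n(Al) = 2.18 / 26.98 = 0.08080 mol
Al³⁺ + 3e⁻ → Al, so n(e⁻) = 3 × 0.08080 = 0.2424 mol
Same current for the same time ⇒ same n(e⁻) = 0.2424 mol in both cells.
Zn²⁺ + 2e⁻ → Zn, so n(Zn) = 0.2424 / 2 = 0.1212 mol
m(Zn) = 0.1212 × 65.38 = 7.92 g

7.92 g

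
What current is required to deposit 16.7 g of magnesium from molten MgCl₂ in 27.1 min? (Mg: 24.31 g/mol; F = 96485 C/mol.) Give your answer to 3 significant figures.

81.5 A

n(Mg) = 16.7 / 24.31 = 0.6870 mol
Mg²⁺ + 2e⁻ → Mg, so n(e⁻) = 2 × 0.6870 = 1.374 mol
Q = 1.374 × 96485 = 1.326×10^5 C
I = Q / t = 1.326×10^5 / 1626 s = 81.5 A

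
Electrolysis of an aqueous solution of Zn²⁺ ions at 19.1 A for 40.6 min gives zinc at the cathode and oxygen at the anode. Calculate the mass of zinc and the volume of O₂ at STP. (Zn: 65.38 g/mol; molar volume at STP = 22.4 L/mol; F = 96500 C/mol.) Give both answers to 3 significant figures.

15.8 g Zn; 2.70 L O₂

Q = 19.1 × 2436 = 46530 C; n(e⁻) = 46530 / 96500 = 0.4822 mol
Cathode: Zn²⁺ + 2e⁻ → Zn → n(Zn) = 0.4822/2 = 0.2411 mol → 15.8 g
Anode: 2H₂O → O₂ + 4H⁺ + 4e⁻ → n(O₂) = 0.4822/4 = 0.1206 mol → 2.70 L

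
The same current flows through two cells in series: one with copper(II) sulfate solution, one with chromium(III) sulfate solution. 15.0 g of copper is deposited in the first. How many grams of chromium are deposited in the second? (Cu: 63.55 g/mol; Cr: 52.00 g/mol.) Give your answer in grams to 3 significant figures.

n(Cu) = 15.0 / 63.55 = 0.2360 mol
Cu²⁺ + 2e⁻ → Cu, so n(e⁻) = 2 × 0.2360 = 0.4720 mol
Since the cells are in series, n(e⁻) in the Cr cell is also 0.4720 mol.
Cr³⁺ + 3e⁻ → Cr, so n(Cr) = 0.4720 / 3 = 0.1573 mol
m(Cr) = 0.1573 × 52.00 = 8.18 g

8.18 g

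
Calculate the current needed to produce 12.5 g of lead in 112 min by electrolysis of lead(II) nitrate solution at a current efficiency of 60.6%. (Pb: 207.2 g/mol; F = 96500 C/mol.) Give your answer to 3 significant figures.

2.86 A

n(Pb) = 12.5 / 207.2 = 0.06033 mol
Pb²⁺ + 2e⁻ → Pb, so n(e⁻) = 2 × 0.06033 = 0.1207 mol
Q = 0.1207 × 96500 / 0.606 = 19220 C
I = Q / t = 19220 / 6720 s = 2.86 A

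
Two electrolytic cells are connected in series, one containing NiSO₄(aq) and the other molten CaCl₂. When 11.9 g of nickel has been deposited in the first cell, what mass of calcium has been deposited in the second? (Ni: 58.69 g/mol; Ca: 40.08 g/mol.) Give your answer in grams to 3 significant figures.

8.13 g

n(Ni) = 11.9 / 58.69 = 0.2028 mol
Ni²⁺ + 2e⁻ → Ni, so n(e⁻) = 2 × 0.2028 = 0.4056 mol
In series, the same 0.4056 mol of electrons flows through the second cell.
Ca²⁺ + 2e⁻ → Ca, so n(Ca) = 0.4056 / 2 = 0.2028 mol
m(Ca) = 0.2028 × 40.08 = 8.13 g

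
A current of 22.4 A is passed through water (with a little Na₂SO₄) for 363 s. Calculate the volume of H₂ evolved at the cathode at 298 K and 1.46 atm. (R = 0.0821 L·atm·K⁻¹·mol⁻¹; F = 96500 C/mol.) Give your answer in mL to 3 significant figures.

706 mL

Q = It = 22.4 × 363 = 8131 C
Moles of electrons = 8131 / 96500 = 0.08426 mol
2H⁺ + 2e⁻ → H₂, so n(H₂) = 0.08426 / 2 = 0.04213 mol
V = nRT/P = 0.04213 × 0.0821 × 298 / 1.46 = 0.7060 L
= 706 mL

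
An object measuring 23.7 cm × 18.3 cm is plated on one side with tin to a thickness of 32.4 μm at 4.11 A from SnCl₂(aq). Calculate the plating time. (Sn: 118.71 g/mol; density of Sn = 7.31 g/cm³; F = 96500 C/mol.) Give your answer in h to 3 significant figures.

Plated area = 23.7 × 18.3 = 433.7 cm²
Volume = 433.7 × 32.4×10⁻⁴ cm = 1.405 cm³
m(Sn) = 1.405 × 7.31 = 10.27 g
n(Sn) = 10.27 / 118.71 = 0.08651 mol; n(e⁻) = 2 × 0.08651 = 0.1730 mol
Q = 0.1730 × 96500 = 16690 C
t = 16690 / 4.11 = 4061 s = 1.13 h

1.13 h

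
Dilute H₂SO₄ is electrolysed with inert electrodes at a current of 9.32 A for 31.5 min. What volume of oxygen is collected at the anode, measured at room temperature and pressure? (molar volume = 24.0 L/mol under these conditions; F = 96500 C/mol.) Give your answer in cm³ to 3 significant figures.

1100 cm³

Charge passed = 9.32 × 1890 = 17610 C
n(e⁻) = 17610 / 96500 = 0.1825 mol
2H₂O → O₂ + 4H⁺ + 4e⁻, so n(O₂) = 0.1825 / 4 = 0.04563 mol
V = 0.04563 × 24.0 = 1.095 L
= 1100 cm³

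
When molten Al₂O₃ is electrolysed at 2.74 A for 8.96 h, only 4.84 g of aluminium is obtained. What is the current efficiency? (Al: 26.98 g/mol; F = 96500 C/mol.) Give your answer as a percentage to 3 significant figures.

Q = 2.74 × 32256 = 88380 C
n(e⁻) = 88380 / 96500 = 0.9159 mol
Al³⁺ + 3e⁻ → Al, so theoretical n(Al) = 0.3053 mol → 8.237 g
Efficiency = 4.84 / 8.237 = 0.5876 = 58.8%

58.8%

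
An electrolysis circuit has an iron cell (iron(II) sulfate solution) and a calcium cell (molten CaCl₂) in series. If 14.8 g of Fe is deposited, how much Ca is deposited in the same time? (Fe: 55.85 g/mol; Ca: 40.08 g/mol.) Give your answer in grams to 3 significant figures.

10.6 g

n(Fe) = 14.8 / 55.85 = 0.2650 mol
Fe²⁺ + 2e⁻ → Fe, so n(e⁻) = 2 × 0.2650 = 0.5300 mol
Same current for the same time ⇒ same n(e⁻) = 0.5300 mol in both cells.
Ca²⁺ + 2e⁻ → Ca, so n(Ca) = 0.5300 / 2 = 0.2650 mol
m(Ca) = 0.2650 × 40.08 = 10.6 g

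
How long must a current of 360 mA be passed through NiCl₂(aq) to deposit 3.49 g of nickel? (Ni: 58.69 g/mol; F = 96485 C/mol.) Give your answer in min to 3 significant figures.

n(Ni) = 3.49 / 58.69 = 0.05946 mol
Ni²⁺ + 2e⁻ → Ni, so n(e⁻) = 2 × 0.05946 = 0.1189 mol
Q = 0.1189 × 96485 = 11470 C
t = Q / I = 11470 / 0.360 = 31860 s = 531 min

531 min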